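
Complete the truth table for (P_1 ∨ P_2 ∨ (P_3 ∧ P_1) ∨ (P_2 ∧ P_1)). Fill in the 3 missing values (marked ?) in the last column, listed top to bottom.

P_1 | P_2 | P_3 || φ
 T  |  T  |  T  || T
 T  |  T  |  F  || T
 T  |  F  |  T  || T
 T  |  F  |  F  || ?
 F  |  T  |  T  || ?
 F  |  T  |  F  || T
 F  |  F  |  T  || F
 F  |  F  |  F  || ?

T, T, F

Row P_1=T, P_2=F, P_3=F: (P_3 ∧ P_1) = F, (P_2 ∧ P_1) = F, so the formula = T.
Row P_1=F, P_2=T, P_3=T: (P_3 ∧ P_1) = F, (P_2 ∧ P_1) = F, so the formula = T.
Row P_1=F, P_2=F, P_3=F: (P_3 ∧ P_1) = F, (P_2 ∧ P_1) = F, so the formula = F.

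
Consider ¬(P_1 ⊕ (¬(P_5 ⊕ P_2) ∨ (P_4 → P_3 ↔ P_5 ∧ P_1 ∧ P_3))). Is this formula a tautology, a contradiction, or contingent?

contingent

P_1  P_2  P_3  P_4  P_5  |  φ
 0    0    0    0    0   |  0
 0    0    0    0    1   |  1
 0    0    0    1    0   |  0
 0    0    0    1    1   |  0
 0    0    1    0    0   |  0
 0    0    1    0    1   |  1
 0    0    1    1    0   |  0
 0    0    1    1    1   |  1
 0    1    0    0    0   |  1
 0    1    0    0    1   |  0
 0    1    0    1    0   |  0
 0    1    0    1    1   |  0
 0    1    1    0    0   |  1
 0    1    1    0    1   |  0
 0    1    1    1    0   |  1
 0    1    1    1    1   |  0
 1    0    0    0    0   |  1
 1    0    0    0    1   |  0
 1    0    0    1    0   |  1
 1    0    0    1    1   |  1
 1    0    1    0    0   |  1
 1    0    1    0    1   |  1
 1    0    1    1    0   |  1
 1    0    1    1    1   |  1
 1    1    0    0    0   |  0
 1    1    0    0    1   |  1
 1    1    0    1    0   |  1
 1    1    0    1    1   |  1
 1    1    1    0    0   |  0
 1    1    1    0    1   |  1
 1    1    1    1    0   |  0
 1    1    1    1    1   |  1
18 of 32 rows are 1, so the formula is contingent.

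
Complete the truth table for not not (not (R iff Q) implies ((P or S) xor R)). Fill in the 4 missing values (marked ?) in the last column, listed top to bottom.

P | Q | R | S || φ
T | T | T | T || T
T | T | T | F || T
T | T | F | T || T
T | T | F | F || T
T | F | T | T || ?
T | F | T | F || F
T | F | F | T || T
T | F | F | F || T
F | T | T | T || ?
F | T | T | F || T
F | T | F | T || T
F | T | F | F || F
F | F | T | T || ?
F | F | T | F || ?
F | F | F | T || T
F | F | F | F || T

F, T, F, T

Row P=T, Q=F, R=T, S=T: (not (R iff Q) implies ((P or S) xor R)) = F, not (not (R iff Q) implies ((P or S) xor R)) = T, so the formula = F.
Row P=F, Q=T, R=T, S=T: (not (R iff Q) implies ((P or S) xor R)) = T, not (not (R iff Q) implies ((P or S) xor R)) = F, so the formula = T.
Row P=F, Q=F, R=T, S=T: (not (R iff Q) implies ((P or S) xor R)) = F, not (not (R iff Q) implies ((P or S) xor R)) = T, so the formula = F.
Row P=F, Q=F, R=T, S=F: (not (R iff Q) implies ((P or S) xor R)) = T, not (not (R iff Q) implies ((P or S) xor R)) = F, so the formula = T.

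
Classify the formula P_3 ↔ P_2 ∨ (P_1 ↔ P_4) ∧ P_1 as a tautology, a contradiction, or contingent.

P_1 | P_2 | P_3 | P_4 | (P_3 ↔ (P_2 ∨ ((P_1 ↔ P_4) ∧ P_1)))
--- | --- | --- | --- | -----------------------------------
 T  |  T  |  T  |  T  |                  T                 
 T  |  T  |  T  |  F  |                  T                 
 T  |  T  |  F  |  T  |                  F                 
 T  |  T  |  F  |  F  |                  F                 
 T  |  F  |  T  |  T  |                  T                 
 T  |  F  |  T  |  F  |                  F                 
 T  |  F  |  F  |  T  |                  F                 
 T  |  F  |  F  |  F  |                  T                 
 F  |  T  |  T  |  T  |                  T                 
 F  |  T  |  T  |  F  |                  T                 
 F  |  T  |  F  |  T  |                  F                 
 F  |  T  |  F  |  F  |                  F                 
 F  |  F  |  T  |  T  |                  F                 
 F  |  F  |  T  |  F  |                  F                 
 F  |  F  |  F  |  T  |                  T                 
 F  |  F  |  F  |  F  |                  T                 
8 of 16 rows are T, so the formula is contingent.

contingent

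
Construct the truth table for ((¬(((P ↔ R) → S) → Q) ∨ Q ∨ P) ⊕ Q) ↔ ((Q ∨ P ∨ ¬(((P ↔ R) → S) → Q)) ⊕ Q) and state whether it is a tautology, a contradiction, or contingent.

tautology

P  Q  R  S  |  (P ↔ R)  ((P ↔ R) → S)  (((P ↔ R) → S) → Q)  ¬(((P ↔ R) → S) → Q)  (Q ∨ P)  φ
0  0  0  0  |     1           0                 1                    0               0     1
0  0  0  1  |     1           1                 0                    1               0     1
0  0  1  0  |     0           1                 0                    1               0     1
0  0  1  1  |     0           1                 0                    1               0     1
0  1  0  0  |     1           0                 1                    0               1     1
0  1  0  1  |     1           1                 1                    0               1     1
0  1  1  0  |     0           1                 1                    0               1     1
0  1  1  1  |     0           1                 1                    0               1     1
1  0  0  0  |     0           1                 0                    1               1     1
1  0  0  1  |     0           1                 0                    1               1     1
1  0  1  0  |     1           0                 1                    0               1     1
1  0  1  1  |     1           1                 0                    1               1     1
1  1  0  0  |     0           1                 1                    0               1     1
1  1  0  1  |     0           1                 1                    0               1     1
1  1  1  0  |     1           0                 1                    0               1     1
1  1  1  1  |     1           1                 1                    0               1     1
Every row is 1, so the formula is a tautology.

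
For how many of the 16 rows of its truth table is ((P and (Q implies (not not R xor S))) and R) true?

3

P  Q  R  S  |  not R  not not R  (not not R xor S)  φ
T  T  T  T  |    F        T              F          F
T  T  T  F  |    F        T              T          T
T  T  F  T  |    T        F              T          F
T  T  F  F  |    T        F              F          F
T  F  T  T  |    F        T              F          T
T  F  T  F  |    F        T              T          T
T  F  F  T  |    T        F              T          F
T  F  F  F  |    T        F              F          F
F  T  T  T  |    F        T              F          F
F  T  T  F  |    F        T              T          F
F  T  F  T  |    T        F              T          F
F  T  F  F  |    T        F              F          F
F  F  T  T  |    F        T              F          F
F  F  T  F  |    F        T              T          F
F  F  F  T  |    T        F              T          F
F  F  F  F  |    T        F              F          F
The formula is true on 3 of the 16 rows.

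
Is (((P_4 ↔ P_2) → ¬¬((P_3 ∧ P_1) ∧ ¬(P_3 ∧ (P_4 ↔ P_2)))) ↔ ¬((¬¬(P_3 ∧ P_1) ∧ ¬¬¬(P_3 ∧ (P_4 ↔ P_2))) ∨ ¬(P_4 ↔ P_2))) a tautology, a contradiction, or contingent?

contradiction

P_1 | P_2 | P_3 | P_4 || (P_4 ↔ P_2) | (P_3 ∧ P_1) | (P_3 ∧ (P_4 ↔ P_2)) | ¬(P_3 ∧ (P_4 ↔ P_2)) | ¬(P_3 ∧ P_1) | ¬¬(P_3 ∧ P_1) | ¬¬(P_3 ∧ (P_4 ↔ P_2)) | ¬¬¬(P_3 ∧ (P_4 ↔ P_2)) | ¬(P_4 ↔ P_2) | φ
 T  |  T  |  T  |  T  ||      T      |      T      |          T          |          F           |      F       |       T       |           T           |           F            |      F       | F
 T  |  T  |  T  |  F  ||      F      |      T      |          F          |          T           |      F       |       T       |           F           |           T            |      T       | F
 T  |  T  |  F  |  T  ||      T      |      F      |          F          |          T           |      T       |       F       |           F           |           T            |      F       | F
 T  |  T  |  F  |  F  ||      F      |      F      |          F          |          T           |      T       |       F       |           F           |           T            |      T       | F
 T  |  F  |  T  |  T  ||      F      |      T      |          F          |          T           |      F       |       T       |           F           |           T            |      T       | F
 T  |  F  |  T  |  F  ||      T      |      T      |          T          |          F           |      F       |       T       |           T           |           F            |      F       | F
 T  |  F  |  F  |  T  ||      F      |      F      |          F          |          T           |      T       |       F       |           F           |           T            |      T       | F
 T  |  F  |  F  |  F  ||      T      |      F      |          F          |          T           |      T       |       F       |           F           |           T            |      F       | F
 F  |  T  |  T  |  T  ||      T      |      F      |          T          |          F           |      T       |       F       |           T           |           F            |      F       | F
 F  |  T  |  T  |  F  ||      F      |      F      |          F          |          T           |      T       |       F       |           F           |           T            |      T       | F
 F  |  T  |  F  |  T  ||      T      |      F      |          F          |          T           |      T       |       F       |           F           |           T            |      F       | F
 F  |  T  |  F  |  F  ||      F      |      F      |          F          |          T           |      T       |       F       |           F           |           T            |      T       | F
 F  |  F  |  T  |  T  ||      F      |      F      |          F          |          T           |      T       |       F       |           F           |           T            |      T       | F
 F  |  F  |  T  |  F  ||      T      |      F      |          T          |          F           |      T       |       F       |           T           |           F            |      F       | F
 F  |  F  |  F  |  T  ||      F      |      F      |          F          |          T           |      T       |       F       |           F           |           T            |      T       | F
 F  |  F  |  F  |  F  ||      T      |      F      |          F          |          T           |      T       |       F       |           F           |           T            |      F       | F
Every row is F, so the formula is a contradiction.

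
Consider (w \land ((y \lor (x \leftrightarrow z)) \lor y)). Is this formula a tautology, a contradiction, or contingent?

contingent

x | y | z | w || (x \leftrightarrow z) | φ
F | F | F | F ||           T           | F
F | F | F | T ||           T           | T
F | F | T | F ||           F           | F
F | F | T | T ||           F           | F
F | T | F | F ||           T           | F
F | T | F | T ||           T           | T
F | T | T | F ||           F           | F
F | T | T | T ||           F           | T
T | F | F | F ||           F           | F
T | F | F | T ||           F           | F
T | F | T | F ||           T           | F
T | F | T | T ||           T           | T
T | T | F | F ||           F           | F
T | T | F | T ||           F           | T
T | T | T | F ||           T           | F
T | T | T | T ||           T           | T
6 of 16 rows are T, so the formula is contingent.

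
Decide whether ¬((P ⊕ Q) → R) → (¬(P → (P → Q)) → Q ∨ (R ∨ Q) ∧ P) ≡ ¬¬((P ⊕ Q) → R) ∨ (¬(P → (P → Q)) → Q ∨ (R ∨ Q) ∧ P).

equivalent

P | Q | R | φ | ψ
- | - | - | - | -
F | F | F | T | T
F | F | T | T | T
F | T | F | T | T
F | T | T | T | T
T | F | F | F | F
T | F | T | T | T
T | T | F | T | T
T | T | T | T | T
The columns for φ and ψ agree on every row, so they are logically equivalent.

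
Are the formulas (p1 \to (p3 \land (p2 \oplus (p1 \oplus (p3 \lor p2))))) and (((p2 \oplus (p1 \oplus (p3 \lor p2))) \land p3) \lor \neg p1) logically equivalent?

equivalent

p1 | p2 | p3 | φ | ψ
-- | -- | -- | - | -
1  | 1  | 1  | 1 | 1
1  | 1  | 0  | 0 | 0
1  | 0  | 1  | 0 | 0
1  | 0  | 0  | 0 | 0
0  | 1  | 1  | 1 | 1
0  | 1  | 0  | 1 | 1
0  | 0  | 1  | 1 | 1
0  | 0  | 0  | 1 | 1
The columns for φ and ψ agree on every row, so they are logically equivalent.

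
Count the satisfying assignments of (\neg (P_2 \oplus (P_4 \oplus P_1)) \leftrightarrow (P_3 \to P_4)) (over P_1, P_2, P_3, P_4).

 P_1    P_2    P_3    P_4   |  (P_4 \oplus P_1)  (P_3 \to P_4)    φ  
 True   True   True   True  |       False             True      False
 True   True   True  False  |        True            False      False
 True   True  False   True  |       False             True      False
 True   True  False  False  |        True             True       True
 True  False   True   True  |       False             True       True
 True  False   True  False  |        True            False       True
 True  False  False   True  |       False             True       True
 True  False  False  False  |        True             True      False
False   True   True   True  |        True             True       True
False   True   True  False  |       False            False       True
False   True  False   True  |        True             True       True
False   True  False  False  |       False             True      False
False  False   True   True  |        True             True      False
False  False   True  False  |       False            False      False
False  False  False   True  |        True             True      False
False  False  False  False  |       False             True       True
The formula is true on 8 of the 16 rows.

8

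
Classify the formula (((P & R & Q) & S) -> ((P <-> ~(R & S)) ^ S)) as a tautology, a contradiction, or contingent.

P | Q | R | S | φ
- | - | - | - | -
T | T | T | T | T
T | T | T | F | T
T | T | F | T | T
T | T | F | F | T
T | F | T | T | T
T | F | T | F | T
T | F | F | T | T
T | F | F | F | T
F | T | T | T | T
F | T | T | F | T
F | T | F | T | T
F | T | F | F | T
F | F | T | T | T
F | F | T | F | T
F | F | F | T | T
F | F | F | F | T
Every row is T, so the formula is a tautology.

tautology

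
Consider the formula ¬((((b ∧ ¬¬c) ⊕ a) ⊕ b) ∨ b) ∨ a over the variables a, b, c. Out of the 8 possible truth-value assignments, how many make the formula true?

6

a  b  c  |  ¬c  ¬¬c  (b ∧ ¬¬c)  ((b ∧ ¬¬c) ⊕ a)  (((b ∧ ¬¬c) ⊕ a) ⊕ b)  ((((b ∧ ¬¬c) ⊕ a) ⊕ b) ∨ b)  ¬((((b ∧ ¬¬c) ⊕ a) ⊕ b) ∨ b)  φ
1  1  1  |  0    1       1             0                   1                         1                            0                1
1  1  0  |  1    0       0             1                   0                         1                            0                1
1  0  1  |  0    1       0             1                   1                         1                            0                1
1  0  0  |  1    0       0             1                   1                         1                            0                1
0  1  1  |  0    1       1             1                   0                         1                            0                0
0  1  0  |  1    0       0             0                   1                         1                            0                0
0  0  1  |  0    1       0             0                   0                         0                            1                1
0  0  0  |  1    0       0             0                   0                         0                            1                1
The formula is true on 6 of the 8 rows.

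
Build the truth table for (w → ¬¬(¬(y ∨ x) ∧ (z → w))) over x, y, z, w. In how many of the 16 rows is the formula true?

10

x | y | z | w || (w → ¬¬(¬(y ∨ x) ∧ (z → w)))
T | T | T | T ||              F              
T | T | T | F ||              T              
T | T | F | T ||              F              
T | T | F | F ||              T              
T | F | T | T ||              F              
T | F | T | F ||              T              
T | F | F | T ||              F              
T | F | F | F ||              T              
F | T | T | T ||              F              
F | T | T | F ||              T              
F | T | F | T ||              F              
F | T | F | F ||              T              
F | F | T | T ||              T              
F | F | T | F ||              T              
F | F | F | T ||              T              
F | F | F | F ||              T              
The formula is true on 10 of the 16 rows.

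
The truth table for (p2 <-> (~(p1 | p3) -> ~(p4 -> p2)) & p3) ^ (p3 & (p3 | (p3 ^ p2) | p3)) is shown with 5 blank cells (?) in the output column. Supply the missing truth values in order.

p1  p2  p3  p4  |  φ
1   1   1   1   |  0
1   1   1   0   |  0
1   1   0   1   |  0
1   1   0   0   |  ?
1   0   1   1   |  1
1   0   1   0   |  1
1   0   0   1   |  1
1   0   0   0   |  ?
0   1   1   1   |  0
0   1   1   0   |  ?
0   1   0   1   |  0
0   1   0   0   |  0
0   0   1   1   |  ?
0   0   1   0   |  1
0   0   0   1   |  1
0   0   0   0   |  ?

0, 1, 0, 1, 1

Row p1=1, p2=1, p3=0, p4=0: (p2 <-> (~(p1 | p3) -> ~(p4 -> p2)) & p3) = 0, (p3 & (p3 | (p3 ^ p2) | p3)) = 0, so the formula = 0.
Row p1=1, p2=0, p3=0, p4=0: (p2 <-> (~(p1 | p3) -> ~(p4 -> p2)) & p3) = 1, (p3 & (p3 | (p3 ^ p2) | p3)) = 0, so the formula = 1.
Row p1=0, p2=1, p3=1, p4=0: (p2 <-> (~(p1 | p3) -> ~(p4 -> p2)) & p3) = 1, (p3 & (p3 | (p3 ^ p2) | p3)) = 1, so the formula = 0.
Row p1=0, p2=0, p3=1, p4=1: (p2 <-> (~(p1 | p3) -> ~(p4 -> p2)) & p3) = 0, (p3 & (p3 | (p3 ^ p2) | p3)) = 1, so the formula = 1.
Row p1=0, p2=0, p3=0, p4=0: (p2 <-> (~(p1 | p3) -> ~(p4 -> p2)) & p3) = 1, (p3 & (p3 | (p3 ^ p2) | p3)) = 0, so the formula = 1.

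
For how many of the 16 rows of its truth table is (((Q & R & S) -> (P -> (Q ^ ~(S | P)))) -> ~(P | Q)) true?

4

P | Q | R | S || φ
T | T | T | T || F
T | T | T | F || F
T | T | F | T || F
T | T | F | F || F
T | F | T | T || F
T | F | T | F || F
T | F | F | T || F
T | F | F | F || F
F | T | T | T || F
F | T | T | F || F
F | T | F | T || F
F | T | F | F || F
F | F | T | T || T
F | F | T | F || T
F | F | F | T || T
F | F | F | F || T
The formula is true on 4 of the 16 rows.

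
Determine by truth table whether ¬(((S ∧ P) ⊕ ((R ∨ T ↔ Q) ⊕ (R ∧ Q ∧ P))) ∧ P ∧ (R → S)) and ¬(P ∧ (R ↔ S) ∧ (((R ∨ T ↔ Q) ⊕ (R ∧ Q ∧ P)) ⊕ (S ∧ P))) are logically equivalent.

P  Q  R  S  T  |  φ  ψ
T  T  T  T  T  |  F  F
T  T  T  T  F  |  F  F
T  T  T  F  T  |  T  T
T  T  T  F  F  |  T  T
T  T  F  T  T  |  T  T
T  T  F  T  F  |  F  T
T  T  F  F  T  |  F  F
T  T  F  F  F  |  T  T
T  F  T  T  T  |  F  F
T  F  T  T  F  |  F  F
T  F  T  F  T  |  T  T
T  F  T  F  F  |  T  T
T  F  F  T  T  |  F  T
T  F  F  T  F  |  T  T
T  F  F  F  T  |  T  T
T  F  F  F  F  |  F  F
F  T  T  T  T  |  T  T
F  T  T  T  F  |  T  T
F  T  T  F  T  |  T  T
F  T  T  F  F  |  T  T
F  T  F  T  T  |  T  T
F  T  F  T  F  |  T  T
F  T  F  F  T  |  T  T
F  T  F  F  F  |  T  T
F  F  T  T  T  |  T  T
F  F  T  T  F  |  T  T
F  F  T  F  T  |  T  T
F  F  T  F  F  |  T  T
F  F  F  T  T  |  T  T
F  F  F  T  F  |  T  T
F  F  F  F  T  |  T  T
F  F  F  F  F  |  T  T
The columns differ at P=T, Q=T, R=F, S=T, T=F (φ=F, ψ=T), so they are not equivalent.

not equivalent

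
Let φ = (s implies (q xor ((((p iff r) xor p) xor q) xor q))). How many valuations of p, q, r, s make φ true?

12

p | q | r | s | φ
- | - | - | - | -
F | F | F | F | T
F | F | F | T | T
F | F | T | F | T
F | F | T | T | F
F | T | F | F | T
F | T | F | T | F
F | T | T | F | T
F | T | T | T | T
T | F | F | F | T
T | F | F | T | T
T | F | T | F | T
T | F | T | T | F
T | T | F | F | T
T | T | F | T | F
T | T | T | F | T
T | T | T | T | T
The formula is true on 12 of the 16 rows.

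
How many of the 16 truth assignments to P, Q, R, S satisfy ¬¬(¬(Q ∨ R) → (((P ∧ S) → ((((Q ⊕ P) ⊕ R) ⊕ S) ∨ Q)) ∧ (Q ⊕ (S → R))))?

14

P | Q | R | S || φ
T | T | T | T || T
T | T | T | F || T
T | T | F | T || T
T | T | F | F || T
T | F | T | T || T
T | F | T | F || T
T | F | F | T || F
T | F | F | F || T
F | T | T | T || T
F | T | T | F || T
F | T | F | T || T
F | T | F | F || T
F | F | T | T || T
F | F | T | F || T
F | F | F | T || F
F | F | F | F || T
The formula is true on 14 of the 16 rows.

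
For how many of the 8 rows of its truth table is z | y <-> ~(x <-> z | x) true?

x  y  z     ((z | y) <-> ~(x <-> (z | x)))
F  F  F                   T               
F  F  T                   T               
F  T  F                   F               
F  T  T                   T               
T  F  F                   T               
T  F  T                   F               
T  T  F                   F               
T  T  T                   F               
The formula is true on 4 of the 8 rows.

4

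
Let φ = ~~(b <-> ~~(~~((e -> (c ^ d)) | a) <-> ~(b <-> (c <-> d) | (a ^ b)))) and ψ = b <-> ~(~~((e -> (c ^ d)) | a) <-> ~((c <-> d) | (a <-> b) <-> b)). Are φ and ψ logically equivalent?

not equivalent

a  b  c  d  e  |  φ  ψ
0  0  0  0  0  |  0  1
0  0  0  0  1  |  1  0
0  0  0  1  0  |  1  1
0  0  0  1  1  |  1  1
0  0  1  0  0  |  1  1
0  0  1  0  1  |  1  1
0  0  1  1  0  |  0  1
0  0  1  1  1  |  1  0
0  1  0  0  0  |  0  1
0  1  0  0  1  |  1  0
0  1  0  1  0  |  0  0
0  1  0  1  1  |  0  0
0  1  1  0  0  |  0  0
0  1  1  0  1  |  0  0
0  1  1  1  0  |  0  1
0  1  1  1  1  |  1  0
1  0  0  0  0  |  0  1
1  0  0  0  1  |  0  1
1  0  0  1  0  |  0  0
1  0  0  1  1  |  0  0
1  0  1  0  0  |  0  0
1  0  1  0  1  |  0  0
1  0  1  1  0  |  0  1
1  0  1  1  1  |  0  1
1  1  0  0  0  |  0  1
1  1  0  0  1  |  0  1
1  1  0  1  0  |  1  1
1  1  0  1  1  |  1  1
1  1  1  0  0  |  1  1
1  1  1  0  1  |  1  1
1  1  1  1  0  |  0  1
1  1  1  1  1  |  0  1
The columns differ at a=0, b=0, c=0, d=0, e=0 (φ=0, ψ=1), so they are not equivalent.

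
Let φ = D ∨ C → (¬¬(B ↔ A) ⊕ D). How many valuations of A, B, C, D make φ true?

A  B  C  D  |  ((D ∨ C) → (¬¬(B ↔ A) ⊕ D))
1  1  1  1  |               0             
1  1  1  0  |               1             
1  1  0  1  |               0             
1  1  0  0  |               1             
1  0  1  1  |               1             
1  0  1  0  |               0             
1  0  0  1  |               1             
1  0  0  0  |               1             
0  1  1  1  |               1             
0  1  1  0  |               0             
0  1  0  1  |               1             
0  1  0  0  |               1             
0  0  1  1  |               0             
0  0  1  0  |               1             
0  0  0  1  |               0             
0  0  0  0  |               1             
The formula is true on 10 of the 16 rows.

10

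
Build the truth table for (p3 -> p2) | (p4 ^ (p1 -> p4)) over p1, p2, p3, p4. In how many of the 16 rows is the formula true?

  p1     p2     p3     p4      ((p3 -> p2) | (p4 ^ (p1 -> p4)))
 True   True   True   True                   True              
 True   True   True  False                   True              
 True   True  False   True                   True              
 True   True  False  False                   True              
 True  False   True   True                  False              
 True  False   True  False                  False              
 True  False  False   True                   True              
 True  False  False  False                   True              
False   True   True   True                   True              
False   True   True  False                   True              
False   True  False   True                   True              
False   True  False  False                   True              
False  False   True   True                  False              
False  False   True  False                   True              
False  False  False   True                   True              
False  False  False  False                   True              
The formula is true on 13 of the 16 rows.

13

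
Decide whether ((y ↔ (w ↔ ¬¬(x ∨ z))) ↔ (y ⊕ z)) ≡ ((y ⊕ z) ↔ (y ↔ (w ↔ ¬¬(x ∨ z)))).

x  y  z  w  |  φ  ψ
T  T  T  T  |  F  F
T  T  T  F  |  T  T
T  T  F  T  |  T  T
T  T  F  F  |  F  F
T  F  T  T  |  F  F
T  F  T  F  |  T  T
T  F  F  T  |  T  T
T  F  F  F  |  F  F
F  T  T  T  |  F  F
F  T  T  F  |  T  T
F  T  F  T  |  F  F
F  T  F  F  |  T  T
F  F  T  T  |  F  F
F  F  T  F  |  T  T
F  F  F  T  |  F  F
F  F  F  F  |  T  T
The columns for φ and ψ agree on every row, so they are logically equivalent.

equivalent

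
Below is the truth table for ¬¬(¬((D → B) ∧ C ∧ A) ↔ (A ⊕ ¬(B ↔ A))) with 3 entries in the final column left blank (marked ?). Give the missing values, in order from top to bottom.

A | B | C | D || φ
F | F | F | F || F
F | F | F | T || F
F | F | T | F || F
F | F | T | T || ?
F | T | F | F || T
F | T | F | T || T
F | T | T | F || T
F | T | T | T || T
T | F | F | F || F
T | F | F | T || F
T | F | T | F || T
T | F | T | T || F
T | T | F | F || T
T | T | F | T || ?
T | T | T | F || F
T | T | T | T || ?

F, T, F

Row A=F, B=F, C=T, D=T: (¬((D → B) ∧ C ∧ A) ↔ (A ⊕ ¬(B ↔ A))) = F, ¬(¬((D → B) ∧ C ∧ A) ↔ (A ⊕ ¬(B ↔ A))) = T, so the formula = F.
Row A=T, B=T, C=F, D=T: (¬((D → B) ∧ C ∧ A) ↔ (A ⊕ ¬(B ↔ A))) = T, ¬(¬((D → B) ∧ C ∧ A) ↔ (A ⊕ ¬(B ↔ A))) = F, so the formula = T.
Row A=T, B=T, C=T, D=T: (¬((D → B) ∧ C ∧ A) ↔ (A ⊕ ¬(B ↔ A))) = F, ¬(¬((D → B) ∧ C ∧ A) ↔ (A ⊕ ¬(B ↔ A))) = T, so the formula = F.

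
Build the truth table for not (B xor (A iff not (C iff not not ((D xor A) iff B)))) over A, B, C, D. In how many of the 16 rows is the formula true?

A | B | C | D | (D xor A) | ((D xor A) iff B) | not ((D xor A) iff B) | not not ((D xor A) iff B) | φ
- | - | - | - | --------- | ----------------- | --------------------- | ------------------------- | -
T | T | T | T |     F     |         F         |           T           |             F             | T
T | T | T | F |     T     |         T         |           F           |             T             | F
T | T | F | T |     F     |         F         |           T           |             F             | F
T | T | F | F |     T     |         T         |           F           |             T             | T
T | F | T | T |     F     |         T         |           F           |             T             | T
T | F | T | F |     T     |         F         |           T           |             F             | F
T | F | F | T |     F     |         T         |           F           |             T             | F
T | F | F | F |     T     |         F         |           T           |             F             | T
F | T | T | T |     T     |         T         |           F           |             T             | T
F | T | T | F |     F     |         F         |           T           |             F             | F
F | T | F | T |     T     |         T         |           F           |             T             | F
F | T | F | F |     F     |         F         |           T           |             F             | T
F | F | T | T |     T     |         F         |           T           |             F             | T
F | F | T | F |     F     |         T         |           F           |             T             | F
F | F | F | T |     T     |         F         |           T           |             F             | F
F | F | F | F |     F     |         T         |           F           |             T             | T
The formula is true on 8 of the 16 rows.

8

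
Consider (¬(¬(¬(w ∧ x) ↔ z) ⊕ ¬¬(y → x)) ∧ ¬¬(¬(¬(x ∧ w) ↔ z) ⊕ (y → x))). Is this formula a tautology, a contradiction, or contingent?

contradiction

x | y | z | w | (w ∧ x) | ¬(w ∧ x) | (¬(w ∧ x) ↔ z) | ¬(¬(w ∧ x) ↔ z) | (y → x) | ¬(y → x) | ¬¬(y → x) | (x ∧ w) | ¬(x ∧ w) | (¬(x ∧ w) ↔ z) | ¬(¬(x ∧ w) ↔ z) | (¬(¬(x ∧ w) ↔ z) ⊕ (y → x)) | ¬(¬(¬(x ∧ w) ↔ z) ⊕ (y → x)) | φ
- | - | - | - | ------- | -------- | -------------- | --------------- | ------- | -------- | --------- | ------- | -------- | -------------- | --------------- | --------------------------- | ---------------------------- | -
F | F | F | F |    F    |    T     |       F        |        T        |    T    |    F     |     T     |    F    |    T     |       F        |        T        |              F              |              T               | F
F | F | F | T |    F    |    T     |       F        |        T        |    T    |    F     |     T     |    F    |    T     |       F        |        T        |              F              |              T               | F
F | F | T | F |    F    |    T     |       T        |        F        |    T    |    F     |     T     |    F    |    T     |       T        |        F        |              T              |              F               | F
F | F | T | T |    F    |    T     |       T        |        F        |    T    |    F     |     T     |    F    |    T     |       T        |        F        |              T              |              F               | F
F | T | F | F |    F    |    T     |       F        |        T        |    F    |    T     |     F     |    F    |    T     |       F        |        T        |              T              |              F               | F
F | T | F | T |    F    |    T     |       F        |        T        |    F    |    T     |     F     |    F    |    T     |       F        |        T        |              T              |              F               | F
F | T | T | F |    F    |    T     |       T        |        F        |    F    |    T     |     F     |    F    |    T     |       T        |        F        |              F              |              T               | F
F | T | T | T |    F    |    T     |       T        |        F        |    F    |    T     |     F     |    F    |    T     |       T        |        F        |              F              |              T               | F
T | F | F | F |    F    |    T     |       F        |        T        |    T    |    F     |     T     |    F    |    T     |       F        |        T        |              F              |              T               | F
T | F | F | T |    T    |    F     |       T        |        F        |    T    |    F     |     T     |    T    |    F     |       T        |        F        |              T              |              F               | F
T | F | T | F |    F    |    T     |       T        |        F        |    T    |    F     |     T     |    F    |    T     |       T        |        F        |              T              |              F               | F
T | F | T | T |    T    |    F     |       F        |        T        |    T    |    F     |     T     |    T    |    F     |       F        |        T        |              F              |              T               | F
T | T | F | F |    F    |    T     |       F        |        T        |    T    |    F     |     T     |    F    |    T     |       F        |        T        |              F              |              T               | F
T | T | F | T |    T    |    F     |       T        |        F        |    T    |    F     |     T     |    T    |    F     |       T        |        F        |              T              |              F               | F
T | T | T | F |    F    |    T     |       T        |        F        |    T    |    F     |     T     |    F    |    T     |       T        |        F        |              T              |              F               | F
T | T | T | T |    T    |    F     |       F        |        T        |    T    |    F     |     T     |    T    |    F     |       F        |        T        |              F              |              T               | F
Every row is F, so the formula is a contradiction.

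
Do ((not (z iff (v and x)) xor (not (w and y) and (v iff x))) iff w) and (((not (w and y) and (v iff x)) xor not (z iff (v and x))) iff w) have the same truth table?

equivalent

x | y | z | w | v || φ | ψ
0 | 0 | 0 | 0 | 0 || 0 | 0
0 | 0 | 0 | 0 | 1 || 1 | 1
0 | 0 | 0 | 1 | 0 || 1 | 1
0 | 0 | 0 | 1 | 1 || 0 | 0
0 | 0 | 1 | 0 | 0 || 1 | 1
0 | 0 | 1 | 0 | 1 || 0 | 0
0 | 0 | 1 | 1 | 0 || 0 | 0
0 | 0 | 1 | 1 | 1 || 1 | 1
0 | 1 | 0 | 0 | 0 || 0 | 0
0 | 1 | 0 | 0 | 1 || 1 | 1
0 | 1 | 0 | 1 | 0 || 0 | 0
0 | 1 | 0 | 1 | 1 || 0 | 0
0 | 1 | 1 | 0 | 0 || 1 | 1
0 | 1 | 1 | 0 | 1 || 0 | 0
0 | 1 | 1 | 1 | 0 || 1 | 1
0 | 1 | 1 | 1 | 1 || 1 | 1
1 | 0 | 0 | 0 | 0 || 1 | 1
1 | 0 | 0 | 0 | 1 || 1 | 1
1 | 0 | 0 | 1 | 0 || 0 | 0
1 | 0 | 0 | 1 | 1 || 0 | 0
1 | 0 | 1 | 0 | 0 || 0 | 0
1 | 0 | 1 | 0 | 1 || 0 | 0
1 | 0 | 1 | 1 | 0 || 1 | 1
1 | 0 | 1 | 1 | 1 || 1 | 1
1 | 1 | 0 | 0 | 0 || 1 | 1
1 | 1 | 0 | 0 | 1 || 1 | 1
1 | 1 | 0 | 1 | 0 || 0 | 0
1 | 1 | 0 | 1 | 1 || 1 | 1
1 | 1 | 1 | 0 | 0 || 0 | 0
1 | 1 | 1 | 0 | 1 || 0 | 0
1 | 1 | 1 | 1 | 0 || 1 | 1
1 | 1 | 1 | 1 | 1 || 0 | 0
The columns for φ and ψ agree on every row, so they are logically equivalent.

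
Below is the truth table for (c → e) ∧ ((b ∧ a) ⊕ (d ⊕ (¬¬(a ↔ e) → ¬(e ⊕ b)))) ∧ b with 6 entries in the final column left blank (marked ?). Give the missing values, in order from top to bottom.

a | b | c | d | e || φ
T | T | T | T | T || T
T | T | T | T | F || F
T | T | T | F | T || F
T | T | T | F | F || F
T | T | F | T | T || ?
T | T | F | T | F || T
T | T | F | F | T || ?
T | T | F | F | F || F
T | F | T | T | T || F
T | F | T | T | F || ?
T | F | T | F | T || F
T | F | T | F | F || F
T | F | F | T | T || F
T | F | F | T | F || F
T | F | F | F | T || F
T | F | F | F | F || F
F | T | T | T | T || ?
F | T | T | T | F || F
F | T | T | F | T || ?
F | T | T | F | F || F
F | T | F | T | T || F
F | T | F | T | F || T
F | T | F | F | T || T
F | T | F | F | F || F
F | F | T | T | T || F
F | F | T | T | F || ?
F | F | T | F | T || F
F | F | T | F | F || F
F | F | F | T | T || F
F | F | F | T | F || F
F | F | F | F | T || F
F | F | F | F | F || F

T, F, F, F, T, F

Row a=T, b=T, c=F, d=T, e=T: (c → e) = T, ((b ∧ a) ⊕ (d ⊕ (¬¬(a ↔ e) → ¬(e ⊕ b)))) = T, so the formula = T.
Row a=T, b=T, c=F, d=F, e=T: (c → e) = T, ((b ∧ a) ⊕ (d ⊕ (¬¬(a ↔ e) → ¬(e ⊕ b)))) = F, so the formula = F.
Row a=T, b=F, c=T, d=T, e=F: (c → e) = F, ((b ∧ a) ⊕ (d ⊕ (¬¬(a ↔ e) → ¬(e ⊕ b)))) = F, so the formula = F.
Row a=F, b=T, c=T, d=T, e=T: (c → e) = T, ((b ∧ a) ⊕ (d ⊕ (¬¬(a ↔ e) → ¬(e ⊕ b)))) = F, so the formula = F.
Row a=F, b=T, c=T, d=F, e=T: (c → e) = T, ((b ∧ a) ⊕ (d ⊕ (¬¬(a ↔ e) → ¬(e ⊕ b)))) = T, so the formula = T.
Row a=F, b=F, c=T, d=T, e=F: (c → e) = F, ((b ∧ a) ⊕ (d ⊕ (¬¬(a ↔ e) → ¬(e ⊕ b)))) = F, so the formula = F.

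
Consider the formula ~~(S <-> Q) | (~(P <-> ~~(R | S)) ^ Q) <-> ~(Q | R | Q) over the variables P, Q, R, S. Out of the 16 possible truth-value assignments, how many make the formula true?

6

  P      Q      R      S    |    φ  
 True   True   True   True  |  False
 True   True   True  False  |  False
 True   True  False   True  |  False
 True   True  False  False  |   True
 True  False   True   True  |   True
 True  False   True  False  |  False
 True  False  False   True  |  False
 True  False  False  False  |   True
False   True   True   True  |  False
False   True   True  False  |   True
False   True  False   True  |  False
False   True  False  False  |  False
False  False   True   True  |  False
False  False   True  False  |  False
False  False  False   True  |   True
False  False  False  False  |   True
The formula is true on 6 of the 16 rows.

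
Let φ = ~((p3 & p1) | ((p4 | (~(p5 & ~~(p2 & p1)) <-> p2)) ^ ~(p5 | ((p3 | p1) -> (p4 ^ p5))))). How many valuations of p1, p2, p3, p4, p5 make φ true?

p1 | p2 | p3 | p4 | p5 | φ
-- | -- | -- | -- | -- | -
T  | T  | T  | T  | T  | F
T  | T  | T  | T  | F  | F
T  | T  | T  | F  | T  | F
T  | T  | T  | F  | F  | F
T  | T  | F  | T  | T  | F
T  | T  | F  | T  | F  | F
T  | T  | F  | F  | T  | T
T  | T  | F  | F  | F  | T
T  | F  | T  | T  | T  | F
T  | F  | T  | T  | F  | F
T  | F  | T  | F  | T  | F
T  | F  | T  | F  | F  | F
T  | F  | F  | T  | T  | F
T  | F  | F  | T  | F  | F
T  | F  | F  | F  | T  | T
T  | F  | F  | F  | F  | F
F  | T  | T  | T  | T  | F
F  | T  | T  | T  | F  | F
F  | T  | T  | F  | T  | F
F  | T  | T  | F  | F  | T
F  | T  | F  | T  | T  | F
F  | T  | F  | T  | F  | F
F  | T  | F  | F  | T  | F
F  | T  | F  | F  | F  | F
F  | F  | T  | T  | T  | F
F  | F  | T  | T  | F  | F
F  | F  | T  | F  | T  | T
F  | F  | T  | F  | F  | F
F  | F  | F  | T  | T  | F
F  | F  | F  | T  | F  | F
F  | F  | F  | F  | T  | T
F  | F  | F  | F  | F  | T
The formula is true on 7 of the 32 rows.

7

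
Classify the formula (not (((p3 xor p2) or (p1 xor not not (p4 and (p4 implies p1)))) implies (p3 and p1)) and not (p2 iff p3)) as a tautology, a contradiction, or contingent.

p1 | p2 | p3 | p4 || (p3 xor p2) | (p4 implies p1) | (p4 and (p4 implies p1)) | not (p4 and (p4 implies p1)) | (p3 and p1) | (p2 iff p3) | not (p2 iff p3) | φ
T  | T  | T  | T  ||      F      |        T        |            T             |              F               |      T      |      T      |        F        | F
T  | T  | T  | F  ||      F      |        T        |            F             |              T               |      T      |      T      |        F        | F
T  | T  | F  | T  ||      T      |        T        |            T             |              F               |      F      |      F      |        T        | T
T  | T  | F  | F  ||      T      |        T        |            F             |              T               |      F      |      F      |        T        | T
T  | F  | T  | T  ||      T      |        T        |            T             |              F               |      T      |      F      |        T        | F
T  | F  | T  | F  ||      T      |        T        |            F             |              T               |      T      |      F      |        T        | F
T  | F  | F  | T  ||      F      |        T        |            T             |              F               |      F      |      T      |        F        | F
T  | F  | F  | F  ||      F      |        T        |            F             |              T               |      F      |      T      |        F        | F
F  | T  | T  | T  ||      F      |        F        |            F             |              T               |      F      |      T      |        F        | F
F  | T  | T  | F  ||      F      |        T        |            F             |              T               |      F      |      T      |        F        | F
F  | T  | F  | T  ||      T      |        F        |            F             |              T               |      F      |      F      |        T        | T
F  | T  | F  | F  ||      T      |        T        |            F             |              T               |      F      |      F      |        T        | T
F  | F  | T  | T  ||      T      |        F        |            F             |              T               |      F      |      F      |        T        | T
F  | F  | T  | F  ||      T      |        T        |            F             |              T               |      F      |      F      |        T        | T
F  | F  | F  | T  ||      F      |        F        |            F             |              T               |      F      |      T      |        F        | F
F  | F  | F  | F  ||      F      |        T        |            F             |              T               |      F      |      T      |        F        | F
6 of 16 rows are T, so the formula is contingent.

contingent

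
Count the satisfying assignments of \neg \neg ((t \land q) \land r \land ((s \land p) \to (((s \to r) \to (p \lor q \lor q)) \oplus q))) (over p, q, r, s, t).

p  q  r  s  t  |  φ
T  T  T  T  T  |  F
T  T  T  T  F  |  F
T  T  T  F  T  |  T
T  T  T  F  F  |  F
T  T  F  T  T  |  F
T  T  F  T  F  |  F
T  T  F  F  T  |  F
T  T  F  F  F  |  F
T  F  T  T  T  |  F
T  F  T  T  F  |  F
T  F  T  F  T  |  F
T  F  T  F  F  |  F
T  F  F  T  T  |  F
T  F  F  T  F  |  F
T  F  F  F  T  |  F
T  F  F  F  F  |  F
F  T  T  T  T  |  T
F  T  T  T  F  |  F
F  T  T  F  T  |  T
F  T  T  F  F  |  F
F  T  F  T  T  |  F
F  T  F  T  F  |  F
F  T  F  F  T  |  F
F  T  F  F  F  |  F
F  F  T  T  T  |  F
F  F  T  T  F  |  F
F  F  T  F  T  |  F
F  F  T  F  F  |  F
F  F  F  T  T  |  F
F  F  F  T  F  |  F
F  F  F  F  T  |  F
F  F  F  F  F  |  F
The formula is true on 3 of the 32 rows.

3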